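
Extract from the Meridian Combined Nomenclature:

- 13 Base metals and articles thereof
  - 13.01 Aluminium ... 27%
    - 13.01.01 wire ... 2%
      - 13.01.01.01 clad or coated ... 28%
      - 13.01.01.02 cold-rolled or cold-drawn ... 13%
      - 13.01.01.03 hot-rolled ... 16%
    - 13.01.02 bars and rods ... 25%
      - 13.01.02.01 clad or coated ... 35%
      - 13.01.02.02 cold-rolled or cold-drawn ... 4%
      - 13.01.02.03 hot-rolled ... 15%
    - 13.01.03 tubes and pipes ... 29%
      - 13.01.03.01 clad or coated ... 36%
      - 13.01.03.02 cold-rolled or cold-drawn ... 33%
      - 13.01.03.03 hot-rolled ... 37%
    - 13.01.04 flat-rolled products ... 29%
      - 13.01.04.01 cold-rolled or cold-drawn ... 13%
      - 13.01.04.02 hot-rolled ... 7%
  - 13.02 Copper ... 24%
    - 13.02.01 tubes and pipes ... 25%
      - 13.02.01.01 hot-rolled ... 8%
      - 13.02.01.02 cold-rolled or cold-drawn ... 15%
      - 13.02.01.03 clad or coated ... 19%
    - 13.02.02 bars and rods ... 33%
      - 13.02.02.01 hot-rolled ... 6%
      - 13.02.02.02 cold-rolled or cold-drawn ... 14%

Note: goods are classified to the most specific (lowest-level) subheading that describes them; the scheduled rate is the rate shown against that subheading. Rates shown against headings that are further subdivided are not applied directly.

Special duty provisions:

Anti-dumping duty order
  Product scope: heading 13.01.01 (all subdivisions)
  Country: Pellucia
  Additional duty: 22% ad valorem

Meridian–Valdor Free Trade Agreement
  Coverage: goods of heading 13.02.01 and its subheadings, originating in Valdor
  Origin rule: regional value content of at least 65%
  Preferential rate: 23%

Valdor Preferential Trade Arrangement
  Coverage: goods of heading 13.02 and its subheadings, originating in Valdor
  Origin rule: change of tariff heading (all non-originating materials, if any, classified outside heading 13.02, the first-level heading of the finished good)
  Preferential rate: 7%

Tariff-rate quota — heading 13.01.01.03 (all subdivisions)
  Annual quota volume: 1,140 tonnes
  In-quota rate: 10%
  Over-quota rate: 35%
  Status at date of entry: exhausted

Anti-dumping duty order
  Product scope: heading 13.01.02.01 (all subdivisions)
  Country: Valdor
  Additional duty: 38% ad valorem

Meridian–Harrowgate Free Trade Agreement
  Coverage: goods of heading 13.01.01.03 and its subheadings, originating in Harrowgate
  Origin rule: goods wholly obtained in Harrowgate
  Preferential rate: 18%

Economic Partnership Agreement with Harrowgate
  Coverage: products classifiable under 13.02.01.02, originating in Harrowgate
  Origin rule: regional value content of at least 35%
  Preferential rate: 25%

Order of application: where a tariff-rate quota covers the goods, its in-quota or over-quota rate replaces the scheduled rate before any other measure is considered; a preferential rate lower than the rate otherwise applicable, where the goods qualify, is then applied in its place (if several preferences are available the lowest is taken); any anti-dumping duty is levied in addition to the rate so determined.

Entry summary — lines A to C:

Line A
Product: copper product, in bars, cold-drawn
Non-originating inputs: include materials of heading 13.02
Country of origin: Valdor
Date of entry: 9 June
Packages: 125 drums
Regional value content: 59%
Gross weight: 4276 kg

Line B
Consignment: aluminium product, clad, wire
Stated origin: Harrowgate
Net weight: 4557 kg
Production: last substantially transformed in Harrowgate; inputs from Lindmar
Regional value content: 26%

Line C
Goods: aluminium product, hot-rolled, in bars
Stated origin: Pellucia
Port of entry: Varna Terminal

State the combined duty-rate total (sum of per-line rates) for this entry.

Line A: copper → 13.02; in bars → 13.02.02; cold-drawn → 13.02.02.02. Scheduled 14%. Valdor agreement on 13.02.01: 13.02.02.02 not covered; Valdor agreement on 13.02: CTH not met. → 14%.
Line B: aluminium → 13.01; wire → 13.01.01; clad → 13.01.01.01. Scheduled 28%. Harrowgate agreement on 13.01.01.03: 13.01.01.01 not covered; Harrowgate agreement on 13.02.01.02: 13.01.01.01 not covered. → 28%.
Line C: aluminium → 13.01; in bars → 13.01.02; hot-rolled → 13.01.02.03. Scheduled 15%. No special measure applies. → 15%.
Sum: 14% + 28% + 15% = 57%.

57%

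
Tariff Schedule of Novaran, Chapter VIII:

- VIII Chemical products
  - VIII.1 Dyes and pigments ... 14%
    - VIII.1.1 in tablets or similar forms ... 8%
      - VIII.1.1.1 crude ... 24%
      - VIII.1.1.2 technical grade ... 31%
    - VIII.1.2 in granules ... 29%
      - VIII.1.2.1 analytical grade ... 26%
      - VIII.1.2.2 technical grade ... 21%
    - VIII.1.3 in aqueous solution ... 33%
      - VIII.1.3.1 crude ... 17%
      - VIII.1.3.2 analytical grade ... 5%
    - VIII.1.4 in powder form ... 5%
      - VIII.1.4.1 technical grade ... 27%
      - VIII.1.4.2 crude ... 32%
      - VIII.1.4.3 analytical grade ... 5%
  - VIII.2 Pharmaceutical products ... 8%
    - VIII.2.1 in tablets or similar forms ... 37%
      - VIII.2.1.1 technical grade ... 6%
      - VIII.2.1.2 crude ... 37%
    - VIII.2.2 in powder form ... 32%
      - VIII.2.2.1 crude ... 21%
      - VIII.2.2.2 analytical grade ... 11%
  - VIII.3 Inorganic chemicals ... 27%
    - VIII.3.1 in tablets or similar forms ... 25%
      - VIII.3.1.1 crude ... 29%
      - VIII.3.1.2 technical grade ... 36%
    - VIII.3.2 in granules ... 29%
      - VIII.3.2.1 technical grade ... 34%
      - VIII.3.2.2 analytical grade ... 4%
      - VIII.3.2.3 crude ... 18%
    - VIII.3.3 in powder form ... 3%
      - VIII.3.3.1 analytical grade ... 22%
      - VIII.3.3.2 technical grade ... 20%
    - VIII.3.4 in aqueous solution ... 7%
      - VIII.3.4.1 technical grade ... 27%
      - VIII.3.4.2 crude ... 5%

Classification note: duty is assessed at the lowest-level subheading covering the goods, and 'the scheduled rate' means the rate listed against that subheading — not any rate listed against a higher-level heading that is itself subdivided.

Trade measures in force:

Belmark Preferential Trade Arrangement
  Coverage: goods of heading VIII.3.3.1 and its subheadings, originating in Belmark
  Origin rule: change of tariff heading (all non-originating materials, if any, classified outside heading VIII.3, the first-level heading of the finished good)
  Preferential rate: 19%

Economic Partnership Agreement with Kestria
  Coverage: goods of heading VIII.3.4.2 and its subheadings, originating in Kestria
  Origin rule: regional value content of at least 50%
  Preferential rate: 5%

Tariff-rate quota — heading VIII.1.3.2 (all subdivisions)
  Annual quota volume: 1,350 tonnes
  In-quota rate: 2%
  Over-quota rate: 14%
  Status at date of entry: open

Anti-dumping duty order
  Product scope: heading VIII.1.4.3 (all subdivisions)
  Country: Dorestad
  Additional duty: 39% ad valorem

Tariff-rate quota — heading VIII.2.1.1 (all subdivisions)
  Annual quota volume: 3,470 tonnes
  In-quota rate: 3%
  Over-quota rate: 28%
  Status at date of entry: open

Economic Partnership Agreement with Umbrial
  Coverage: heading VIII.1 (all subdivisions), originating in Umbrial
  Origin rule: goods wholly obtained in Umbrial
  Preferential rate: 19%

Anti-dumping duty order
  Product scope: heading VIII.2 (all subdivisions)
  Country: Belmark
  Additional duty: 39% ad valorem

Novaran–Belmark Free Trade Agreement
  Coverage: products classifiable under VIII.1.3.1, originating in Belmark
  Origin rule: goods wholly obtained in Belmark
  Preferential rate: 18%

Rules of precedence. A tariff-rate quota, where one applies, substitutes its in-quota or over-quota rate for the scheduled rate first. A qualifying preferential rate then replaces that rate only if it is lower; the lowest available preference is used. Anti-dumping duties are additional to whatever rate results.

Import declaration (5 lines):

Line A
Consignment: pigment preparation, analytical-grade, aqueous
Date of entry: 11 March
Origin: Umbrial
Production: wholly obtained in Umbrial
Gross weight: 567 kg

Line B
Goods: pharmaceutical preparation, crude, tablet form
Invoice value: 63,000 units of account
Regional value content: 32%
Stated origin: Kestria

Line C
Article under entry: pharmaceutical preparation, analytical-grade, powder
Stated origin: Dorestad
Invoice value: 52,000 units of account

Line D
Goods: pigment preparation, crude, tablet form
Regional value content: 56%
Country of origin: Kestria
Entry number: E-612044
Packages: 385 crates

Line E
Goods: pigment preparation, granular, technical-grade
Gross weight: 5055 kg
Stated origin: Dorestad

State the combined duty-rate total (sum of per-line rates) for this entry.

95%

Line A: pigment → VIII.1; aqueous → VIII.1.3; analytical-grade → VIII.1.3.2. Scheduled 5%. quota on VIII.1.3.2 open → in-quota 2%; Umbrial agreement on VIII.1: wholly obtained → 19% available; preference 19% not lower than 2% → no reduction. → 2%.
Line B: pharmaceutical → VIII.2; tablet form → VIII.2.1; crude → VIII.2.1.2. Scheduled 37%. Kestria agreement on VIII.3.4.2: VIII.2.1.2 not covered. → 37%.
Line C: pharmaceutical → VIII.2; powder → VIII.2.2; analytical-grade → VIII.2.2.2. Scheduled 11%. No special measure applies. → 11%.
Line D: pigment → VIII.1; tablet form → VIII.1.1; crude → VIII.1.1.1. Scheduled 24%. Kestria agreement on VIII.3.4.2: VIII.1.1.1 not covered. → 24%.
Line E: pigment → VIII.1; granular → VIII.1.2; technical-grade → VIII.1.2.2. Scheduled 21%. No special measure applies. → 21%.
Sum: 2% + 37% + 11% + 24% + 21% = 95%.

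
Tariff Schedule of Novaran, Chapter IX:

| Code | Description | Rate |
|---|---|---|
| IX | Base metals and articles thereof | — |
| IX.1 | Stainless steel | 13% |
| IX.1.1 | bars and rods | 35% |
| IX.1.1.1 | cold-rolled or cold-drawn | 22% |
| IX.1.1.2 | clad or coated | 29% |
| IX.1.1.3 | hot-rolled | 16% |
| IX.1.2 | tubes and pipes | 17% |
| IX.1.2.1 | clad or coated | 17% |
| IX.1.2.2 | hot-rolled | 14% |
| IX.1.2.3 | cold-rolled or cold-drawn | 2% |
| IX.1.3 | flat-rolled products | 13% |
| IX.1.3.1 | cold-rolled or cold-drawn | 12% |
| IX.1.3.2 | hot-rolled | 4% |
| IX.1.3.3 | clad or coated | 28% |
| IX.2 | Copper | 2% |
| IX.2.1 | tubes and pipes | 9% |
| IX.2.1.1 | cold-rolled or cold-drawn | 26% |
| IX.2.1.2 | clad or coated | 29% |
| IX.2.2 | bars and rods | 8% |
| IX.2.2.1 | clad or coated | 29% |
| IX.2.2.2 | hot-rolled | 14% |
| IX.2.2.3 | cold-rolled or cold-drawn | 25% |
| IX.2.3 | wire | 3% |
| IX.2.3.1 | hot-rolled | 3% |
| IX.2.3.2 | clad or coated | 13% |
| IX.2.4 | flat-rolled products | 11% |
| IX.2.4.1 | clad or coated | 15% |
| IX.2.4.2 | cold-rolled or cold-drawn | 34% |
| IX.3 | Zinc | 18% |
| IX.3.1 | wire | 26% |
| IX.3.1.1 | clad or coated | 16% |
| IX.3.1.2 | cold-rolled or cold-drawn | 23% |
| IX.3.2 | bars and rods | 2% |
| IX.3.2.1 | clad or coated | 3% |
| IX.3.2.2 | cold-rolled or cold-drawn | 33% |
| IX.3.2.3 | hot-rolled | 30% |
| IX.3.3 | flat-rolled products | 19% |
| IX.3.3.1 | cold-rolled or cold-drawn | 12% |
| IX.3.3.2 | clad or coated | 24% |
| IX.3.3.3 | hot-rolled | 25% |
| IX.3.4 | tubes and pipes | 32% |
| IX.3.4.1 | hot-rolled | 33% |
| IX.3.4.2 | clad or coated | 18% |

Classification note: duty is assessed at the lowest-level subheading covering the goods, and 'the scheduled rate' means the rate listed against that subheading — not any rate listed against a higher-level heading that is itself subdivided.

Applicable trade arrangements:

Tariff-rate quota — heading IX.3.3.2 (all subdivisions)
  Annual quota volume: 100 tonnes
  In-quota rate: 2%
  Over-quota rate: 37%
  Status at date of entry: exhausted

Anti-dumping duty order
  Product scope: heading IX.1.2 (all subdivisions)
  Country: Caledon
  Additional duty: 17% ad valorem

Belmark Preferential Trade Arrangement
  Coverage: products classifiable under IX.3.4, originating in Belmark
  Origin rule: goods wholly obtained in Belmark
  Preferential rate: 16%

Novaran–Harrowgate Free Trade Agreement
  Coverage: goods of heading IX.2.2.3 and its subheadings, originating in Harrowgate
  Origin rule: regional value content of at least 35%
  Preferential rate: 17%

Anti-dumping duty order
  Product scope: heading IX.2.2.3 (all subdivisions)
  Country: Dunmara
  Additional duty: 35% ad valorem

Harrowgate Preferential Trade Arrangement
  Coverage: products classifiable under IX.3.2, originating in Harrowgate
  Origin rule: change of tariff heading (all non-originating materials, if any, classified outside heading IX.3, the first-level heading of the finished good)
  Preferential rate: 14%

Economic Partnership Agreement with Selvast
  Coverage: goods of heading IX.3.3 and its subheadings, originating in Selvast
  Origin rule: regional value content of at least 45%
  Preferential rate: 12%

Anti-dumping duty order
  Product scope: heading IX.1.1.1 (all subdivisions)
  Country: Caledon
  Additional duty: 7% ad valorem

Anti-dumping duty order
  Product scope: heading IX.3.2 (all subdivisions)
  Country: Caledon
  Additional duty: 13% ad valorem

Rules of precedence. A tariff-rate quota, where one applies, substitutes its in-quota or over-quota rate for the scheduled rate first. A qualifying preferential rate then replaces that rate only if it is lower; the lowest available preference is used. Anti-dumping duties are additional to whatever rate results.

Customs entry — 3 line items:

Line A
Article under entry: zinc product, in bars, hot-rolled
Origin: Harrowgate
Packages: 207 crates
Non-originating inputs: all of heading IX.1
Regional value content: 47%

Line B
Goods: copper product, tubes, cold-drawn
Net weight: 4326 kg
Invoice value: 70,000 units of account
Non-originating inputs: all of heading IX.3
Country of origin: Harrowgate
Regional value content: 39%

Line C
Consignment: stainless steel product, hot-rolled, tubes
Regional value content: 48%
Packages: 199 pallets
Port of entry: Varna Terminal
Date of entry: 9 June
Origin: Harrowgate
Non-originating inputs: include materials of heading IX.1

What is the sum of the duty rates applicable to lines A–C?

Line A: zinc → IX.3; in bars → IX.3.2; hot-rolled → IX.3.2.3. Scheduled 30%. Harrowgate agreement on IX.2.2.3: IX.3.2.3 not covered; Harrowgate agreement on IX.3.2: CTH met → 14% available; preferential 14%. → 14%.
Line B: copper → IX.2; tubes → IX.2.1; cold-drawn → IX.2.1.1. Scheduled 26%. Harrowgate agreement on IX.2.2.3: IX.2.1.1 not covered; Harrowgate agreement on IX.3.2: IX.2.1.1 not covered. → 26%.
Line C: stainless steel → IX.1; tubes → IX.1.2; hot-rolled → IX.1.2.2. Scheduled 14%. Harrowgate agreement on IX.2.2.3: IX.1.2.2 not covered; Harrowgate agreement on IX.3.2: IX.1.2.2 not covered. → 14%.
Sum: 14% + 26% + 14% = 54%.

54%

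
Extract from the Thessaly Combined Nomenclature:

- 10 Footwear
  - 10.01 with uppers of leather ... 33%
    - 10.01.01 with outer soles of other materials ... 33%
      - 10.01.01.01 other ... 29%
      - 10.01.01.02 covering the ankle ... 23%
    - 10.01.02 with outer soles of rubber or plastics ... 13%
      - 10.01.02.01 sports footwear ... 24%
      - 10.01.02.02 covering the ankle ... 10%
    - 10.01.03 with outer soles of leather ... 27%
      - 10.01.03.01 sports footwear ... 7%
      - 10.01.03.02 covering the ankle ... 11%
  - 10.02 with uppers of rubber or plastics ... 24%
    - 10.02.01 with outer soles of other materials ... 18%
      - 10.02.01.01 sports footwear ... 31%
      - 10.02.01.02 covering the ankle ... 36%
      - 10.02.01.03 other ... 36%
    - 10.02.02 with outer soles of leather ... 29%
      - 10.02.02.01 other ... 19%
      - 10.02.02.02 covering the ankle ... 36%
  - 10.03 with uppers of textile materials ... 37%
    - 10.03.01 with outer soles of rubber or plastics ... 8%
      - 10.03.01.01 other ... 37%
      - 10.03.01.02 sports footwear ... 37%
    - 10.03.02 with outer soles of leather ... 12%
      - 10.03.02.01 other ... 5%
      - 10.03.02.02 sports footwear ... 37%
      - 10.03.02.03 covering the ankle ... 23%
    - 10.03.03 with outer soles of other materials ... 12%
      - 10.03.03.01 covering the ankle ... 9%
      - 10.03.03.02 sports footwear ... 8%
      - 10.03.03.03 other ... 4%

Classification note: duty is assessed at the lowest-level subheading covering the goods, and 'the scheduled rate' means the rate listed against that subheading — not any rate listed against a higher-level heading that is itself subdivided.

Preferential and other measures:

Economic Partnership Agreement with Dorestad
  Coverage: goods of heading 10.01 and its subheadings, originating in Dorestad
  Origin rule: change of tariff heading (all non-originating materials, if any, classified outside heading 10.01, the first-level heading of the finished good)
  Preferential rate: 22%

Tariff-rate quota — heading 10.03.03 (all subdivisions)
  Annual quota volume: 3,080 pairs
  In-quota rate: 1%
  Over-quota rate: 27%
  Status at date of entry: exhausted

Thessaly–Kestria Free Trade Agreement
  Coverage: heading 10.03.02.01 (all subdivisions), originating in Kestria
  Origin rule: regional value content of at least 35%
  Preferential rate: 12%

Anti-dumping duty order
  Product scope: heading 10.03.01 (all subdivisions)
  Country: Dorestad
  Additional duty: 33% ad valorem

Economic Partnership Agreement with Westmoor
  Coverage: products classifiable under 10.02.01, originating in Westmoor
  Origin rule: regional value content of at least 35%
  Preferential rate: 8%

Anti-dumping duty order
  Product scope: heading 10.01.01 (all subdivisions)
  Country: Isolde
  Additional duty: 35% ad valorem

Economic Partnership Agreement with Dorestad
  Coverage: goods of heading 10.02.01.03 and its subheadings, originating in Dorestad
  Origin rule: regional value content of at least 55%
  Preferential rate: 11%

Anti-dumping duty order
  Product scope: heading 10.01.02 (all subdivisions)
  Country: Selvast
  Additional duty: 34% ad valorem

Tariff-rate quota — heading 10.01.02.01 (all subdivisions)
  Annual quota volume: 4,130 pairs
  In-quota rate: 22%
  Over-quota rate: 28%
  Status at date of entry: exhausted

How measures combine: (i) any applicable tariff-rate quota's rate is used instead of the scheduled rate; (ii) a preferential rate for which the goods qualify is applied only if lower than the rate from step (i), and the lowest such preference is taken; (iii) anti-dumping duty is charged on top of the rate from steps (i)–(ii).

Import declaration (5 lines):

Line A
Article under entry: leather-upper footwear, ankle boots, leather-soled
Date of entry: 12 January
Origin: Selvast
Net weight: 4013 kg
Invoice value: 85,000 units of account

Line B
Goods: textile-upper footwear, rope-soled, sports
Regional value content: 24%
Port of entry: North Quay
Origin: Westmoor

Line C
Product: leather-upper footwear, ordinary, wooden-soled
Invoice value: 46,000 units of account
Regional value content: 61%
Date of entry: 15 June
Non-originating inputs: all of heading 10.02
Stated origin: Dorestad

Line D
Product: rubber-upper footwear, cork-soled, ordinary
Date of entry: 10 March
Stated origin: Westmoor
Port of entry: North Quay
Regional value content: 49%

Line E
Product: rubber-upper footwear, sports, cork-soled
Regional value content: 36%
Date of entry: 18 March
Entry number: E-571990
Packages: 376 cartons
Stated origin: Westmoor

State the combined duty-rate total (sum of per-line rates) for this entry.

Line A: leather-upper → 10.01; leather-soled → 10.01.03; ankle boots → 10.01.03.02. Scheduled 11%. No special measure applies. → 11%.
Line B: textile-upper → 10.03; rope-soled → 10.03.03; sports → 10.03.03.02. Scheduled 8%. quota on 10.03.03 exhausted → over-quota 27%; Westmoor agreement on 10.02.01: 10.03.03.02 not covered. → 27%.
Line C: leather-upper → 10.01; wooden-soled → 10.01.01; ordinary → 10.01.01.01. Scheduled 29%. Dorestad agreement on 10.01: CTH met → 22% available; Dorestad agreement on 10.02.01.03: 10.01.01.01 not covered; preferential 22%. → 22%.
Line D: rubber-upper → 10.02; cork-soled → 10.02.01; ordinary → 10.02.01.03. Scheduled 36%. Westmoor agreement on 10.02.01: RVC ≥ 35% → 8% available; preferential 8%. → 8%.
Line E: rubber-upper → 10.02; cork-soled → 10.02.01; sports → 10.02.01.01. Scheduled 31%. Westmoor agreement on 10.02.01: RVC ≥ 35% → 8% available; preferential 8%. → 8%.
Sum: 11% + 27% + 22% + 8% + 8% = 76%.

76%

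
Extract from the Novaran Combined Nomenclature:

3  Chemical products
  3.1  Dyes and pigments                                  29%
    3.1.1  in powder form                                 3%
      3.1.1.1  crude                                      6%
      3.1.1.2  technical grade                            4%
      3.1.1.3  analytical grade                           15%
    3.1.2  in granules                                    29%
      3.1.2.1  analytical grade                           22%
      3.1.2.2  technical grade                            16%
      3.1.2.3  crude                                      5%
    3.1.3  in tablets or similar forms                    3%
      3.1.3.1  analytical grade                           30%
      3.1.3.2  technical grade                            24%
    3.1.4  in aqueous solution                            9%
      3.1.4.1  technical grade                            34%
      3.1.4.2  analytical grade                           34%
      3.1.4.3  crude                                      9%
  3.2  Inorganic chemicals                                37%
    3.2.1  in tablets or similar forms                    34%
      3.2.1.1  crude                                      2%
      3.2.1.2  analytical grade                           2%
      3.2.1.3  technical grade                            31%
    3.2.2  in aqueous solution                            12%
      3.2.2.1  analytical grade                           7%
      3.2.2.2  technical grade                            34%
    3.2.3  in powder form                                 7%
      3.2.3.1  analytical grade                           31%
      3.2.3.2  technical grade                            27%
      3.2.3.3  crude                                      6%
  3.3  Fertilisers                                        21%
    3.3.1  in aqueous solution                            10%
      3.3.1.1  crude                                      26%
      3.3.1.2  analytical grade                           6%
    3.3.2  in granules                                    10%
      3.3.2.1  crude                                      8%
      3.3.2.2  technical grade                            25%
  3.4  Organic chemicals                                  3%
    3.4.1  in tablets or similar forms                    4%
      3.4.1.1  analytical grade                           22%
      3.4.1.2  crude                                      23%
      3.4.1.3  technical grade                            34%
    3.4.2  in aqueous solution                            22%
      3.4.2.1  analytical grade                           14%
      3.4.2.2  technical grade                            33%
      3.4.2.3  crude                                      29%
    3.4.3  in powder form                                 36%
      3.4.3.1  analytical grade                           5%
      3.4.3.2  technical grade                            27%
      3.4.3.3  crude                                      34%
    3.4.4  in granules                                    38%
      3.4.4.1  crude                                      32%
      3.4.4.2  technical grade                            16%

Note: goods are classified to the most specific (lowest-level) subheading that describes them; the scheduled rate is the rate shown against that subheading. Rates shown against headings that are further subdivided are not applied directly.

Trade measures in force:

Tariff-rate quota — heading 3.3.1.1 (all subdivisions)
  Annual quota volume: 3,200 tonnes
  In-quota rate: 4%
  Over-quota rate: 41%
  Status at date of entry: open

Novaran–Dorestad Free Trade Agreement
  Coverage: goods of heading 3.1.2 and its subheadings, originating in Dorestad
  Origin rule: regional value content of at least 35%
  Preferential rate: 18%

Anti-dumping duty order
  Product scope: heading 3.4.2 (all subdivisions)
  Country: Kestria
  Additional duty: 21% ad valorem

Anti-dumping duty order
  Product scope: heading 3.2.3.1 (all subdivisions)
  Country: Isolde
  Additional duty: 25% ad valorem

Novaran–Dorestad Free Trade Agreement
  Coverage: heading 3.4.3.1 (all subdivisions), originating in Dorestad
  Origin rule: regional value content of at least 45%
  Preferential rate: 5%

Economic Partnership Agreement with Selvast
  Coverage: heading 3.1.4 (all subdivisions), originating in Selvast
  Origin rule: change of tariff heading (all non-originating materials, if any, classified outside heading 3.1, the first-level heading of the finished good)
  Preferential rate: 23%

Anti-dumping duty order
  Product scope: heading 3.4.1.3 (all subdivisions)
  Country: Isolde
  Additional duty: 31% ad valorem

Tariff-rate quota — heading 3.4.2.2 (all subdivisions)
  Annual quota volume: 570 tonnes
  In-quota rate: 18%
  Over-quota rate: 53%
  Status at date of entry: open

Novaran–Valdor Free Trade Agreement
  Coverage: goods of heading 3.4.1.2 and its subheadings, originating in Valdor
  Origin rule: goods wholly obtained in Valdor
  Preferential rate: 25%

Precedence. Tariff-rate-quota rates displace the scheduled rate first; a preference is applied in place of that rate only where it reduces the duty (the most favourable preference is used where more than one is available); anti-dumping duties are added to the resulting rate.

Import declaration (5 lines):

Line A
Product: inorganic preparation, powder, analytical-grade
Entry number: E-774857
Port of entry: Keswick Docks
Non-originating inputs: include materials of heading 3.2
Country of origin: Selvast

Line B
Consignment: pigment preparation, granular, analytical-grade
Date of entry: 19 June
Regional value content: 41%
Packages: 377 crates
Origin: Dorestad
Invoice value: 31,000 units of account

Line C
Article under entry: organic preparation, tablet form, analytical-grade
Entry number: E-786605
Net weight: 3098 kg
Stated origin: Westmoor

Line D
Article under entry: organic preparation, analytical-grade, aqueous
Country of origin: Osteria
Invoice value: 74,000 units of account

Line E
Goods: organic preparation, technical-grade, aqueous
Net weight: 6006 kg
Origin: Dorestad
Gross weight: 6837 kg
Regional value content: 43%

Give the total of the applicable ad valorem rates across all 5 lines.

103%

Line A: inorganic → 3.2; powder → 3.2.3; analytical-grade → 3.2.3.1. Scheduled 31%. Selvast agreement on 3.1.4: 3.2.3.1 not covered. → 31%.
Line B: pigment → 3.1; granular → 3.1.2; analytical-grade → 3.1.2.1. Scheduled 22%. Dorestad agreement on 3.1.2: RVC ≥ 35% → 18% available; Dorestad agreement on 3.4.3.1: 3.1.2.1 not covered; preferential 18%. → 18%.
Line C: organic → 3.4; tablet form → 3.4.1; analytical-grade → 3.4.1.1. Scheduled 22%. No special measure applies. → 22%.
Line D: organic → 3.4; aqueous → 3.4.2; analytical-grade → 3.4.2.1. Scheduled 14%. No special measure applies. → 14%.
Line E: organic → 3.4; aqueous → 3.4.2; technical-grade → 3.4.2.2. Scheduled 33%. quota on 3.4.2.2 open → in-quota 18%; Dorestad agreement on 3.1.2: 3.4.2.2 not covered; Dorestad agreement on 3.4.3.1: 3.4.2.2 not covered. → 18%.
Sum: 31% + 18% + 22% + 14% + 18% = 103%.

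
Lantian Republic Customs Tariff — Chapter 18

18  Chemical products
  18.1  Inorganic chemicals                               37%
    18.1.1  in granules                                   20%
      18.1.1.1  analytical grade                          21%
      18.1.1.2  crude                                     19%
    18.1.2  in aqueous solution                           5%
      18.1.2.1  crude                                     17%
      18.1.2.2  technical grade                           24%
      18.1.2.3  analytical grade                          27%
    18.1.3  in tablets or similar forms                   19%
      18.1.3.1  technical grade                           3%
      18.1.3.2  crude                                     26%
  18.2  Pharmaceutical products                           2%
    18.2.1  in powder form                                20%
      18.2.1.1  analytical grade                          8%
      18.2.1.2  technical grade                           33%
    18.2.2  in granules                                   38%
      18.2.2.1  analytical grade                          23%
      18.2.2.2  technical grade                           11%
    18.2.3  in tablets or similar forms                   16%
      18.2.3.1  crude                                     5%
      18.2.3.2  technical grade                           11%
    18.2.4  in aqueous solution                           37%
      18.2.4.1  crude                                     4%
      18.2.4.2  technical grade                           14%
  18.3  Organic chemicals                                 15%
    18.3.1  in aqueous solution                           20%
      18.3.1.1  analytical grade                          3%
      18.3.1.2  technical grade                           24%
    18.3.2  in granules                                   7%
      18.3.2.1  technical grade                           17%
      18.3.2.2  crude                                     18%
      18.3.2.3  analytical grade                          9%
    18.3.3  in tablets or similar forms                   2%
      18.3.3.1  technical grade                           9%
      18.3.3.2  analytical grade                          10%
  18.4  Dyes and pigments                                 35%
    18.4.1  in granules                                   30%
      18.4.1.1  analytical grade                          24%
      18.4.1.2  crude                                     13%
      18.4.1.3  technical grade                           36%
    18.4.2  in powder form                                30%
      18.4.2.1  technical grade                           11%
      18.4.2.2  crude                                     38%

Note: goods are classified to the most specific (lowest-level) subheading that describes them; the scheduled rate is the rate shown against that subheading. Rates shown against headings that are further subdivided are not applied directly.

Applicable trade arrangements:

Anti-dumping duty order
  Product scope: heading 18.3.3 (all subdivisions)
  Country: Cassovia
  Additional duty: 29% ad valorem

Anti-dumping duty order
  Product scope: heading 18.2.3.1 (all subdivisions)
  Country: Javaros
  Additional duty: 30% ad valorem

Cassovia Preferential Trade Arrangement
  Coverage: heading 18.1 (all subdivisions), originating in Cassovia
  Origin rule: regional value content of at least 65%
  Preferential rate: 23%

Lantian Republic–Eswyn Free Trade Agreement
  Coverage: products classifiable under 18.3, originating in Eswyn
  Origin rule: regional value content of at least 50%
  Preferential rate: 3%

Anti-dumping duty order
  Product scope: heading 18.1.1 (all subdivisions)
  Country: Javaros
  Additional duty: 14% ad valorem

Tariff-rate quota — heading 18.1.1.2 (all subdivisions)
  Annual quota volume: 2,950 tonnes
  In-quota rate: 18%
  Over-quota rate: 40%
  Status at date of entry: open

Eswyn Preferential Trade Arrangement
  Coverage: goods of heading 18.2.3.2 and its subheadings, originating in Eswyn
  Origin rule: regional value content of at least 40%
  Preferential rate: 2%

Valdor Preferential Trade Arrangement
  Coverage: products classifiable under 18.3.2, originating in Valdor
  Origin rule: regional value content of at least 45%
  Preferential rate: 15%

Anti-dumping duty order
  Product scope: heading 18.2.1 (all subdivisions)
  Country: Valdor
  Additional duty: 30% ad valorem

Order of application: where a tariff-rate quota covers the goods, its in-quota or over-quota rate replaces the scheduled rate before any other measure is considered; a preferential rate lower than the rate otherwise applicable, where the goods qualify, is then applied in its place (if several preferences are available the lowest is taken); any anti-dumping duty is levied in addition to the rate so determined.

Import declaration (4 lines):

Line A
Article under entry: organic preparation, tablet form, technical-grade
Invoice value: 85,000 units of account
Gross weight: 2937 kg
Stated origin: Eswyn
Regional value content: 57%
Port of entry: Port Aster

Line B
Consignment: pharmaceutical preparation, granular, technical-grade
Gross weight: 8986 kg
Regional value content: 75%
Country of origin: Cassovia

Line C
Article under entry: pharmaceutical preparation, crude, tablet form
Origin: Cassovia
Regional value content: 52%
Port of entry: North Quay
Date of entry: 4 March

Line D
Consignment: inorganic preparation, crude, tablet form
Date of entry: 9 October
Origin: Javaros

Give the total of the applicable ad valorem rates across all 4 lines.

Line A: organic → 18.3; tablet form → 18.3.3; technical-grade → 18.3.3.1. Scheduled 9%. Eswyn agreement on 18.3: RVC ≥ 50% → 3% available; Eswyn agreement on 18.2.3.2: 18.3.3.1 not covered; preferential 3%. → 3%.
Line B: pharmaceutical → 18.2; granular → 18.2.2; technical-grade → 18.2.2.2. Scheduled 11%. Cassovia agreement on 18.1: 18.2.2.2 not covered. → 11%.
Line C: pharmaceutical → 18.2; tablet form → 18.2.3; crude → 18.2.3.1. Scheduled 5%. Cassovia agreement on 18.1: 18.2.3.1 not covered. → 5%.
Line D: inorganic → 18.1; tablet form → 18.1.3; crude → 18.1.3.2. Scheduled 26%. No special measure applies. → 26%.
Sum: 3% + 11% + 5% + 26% = 45%.

45%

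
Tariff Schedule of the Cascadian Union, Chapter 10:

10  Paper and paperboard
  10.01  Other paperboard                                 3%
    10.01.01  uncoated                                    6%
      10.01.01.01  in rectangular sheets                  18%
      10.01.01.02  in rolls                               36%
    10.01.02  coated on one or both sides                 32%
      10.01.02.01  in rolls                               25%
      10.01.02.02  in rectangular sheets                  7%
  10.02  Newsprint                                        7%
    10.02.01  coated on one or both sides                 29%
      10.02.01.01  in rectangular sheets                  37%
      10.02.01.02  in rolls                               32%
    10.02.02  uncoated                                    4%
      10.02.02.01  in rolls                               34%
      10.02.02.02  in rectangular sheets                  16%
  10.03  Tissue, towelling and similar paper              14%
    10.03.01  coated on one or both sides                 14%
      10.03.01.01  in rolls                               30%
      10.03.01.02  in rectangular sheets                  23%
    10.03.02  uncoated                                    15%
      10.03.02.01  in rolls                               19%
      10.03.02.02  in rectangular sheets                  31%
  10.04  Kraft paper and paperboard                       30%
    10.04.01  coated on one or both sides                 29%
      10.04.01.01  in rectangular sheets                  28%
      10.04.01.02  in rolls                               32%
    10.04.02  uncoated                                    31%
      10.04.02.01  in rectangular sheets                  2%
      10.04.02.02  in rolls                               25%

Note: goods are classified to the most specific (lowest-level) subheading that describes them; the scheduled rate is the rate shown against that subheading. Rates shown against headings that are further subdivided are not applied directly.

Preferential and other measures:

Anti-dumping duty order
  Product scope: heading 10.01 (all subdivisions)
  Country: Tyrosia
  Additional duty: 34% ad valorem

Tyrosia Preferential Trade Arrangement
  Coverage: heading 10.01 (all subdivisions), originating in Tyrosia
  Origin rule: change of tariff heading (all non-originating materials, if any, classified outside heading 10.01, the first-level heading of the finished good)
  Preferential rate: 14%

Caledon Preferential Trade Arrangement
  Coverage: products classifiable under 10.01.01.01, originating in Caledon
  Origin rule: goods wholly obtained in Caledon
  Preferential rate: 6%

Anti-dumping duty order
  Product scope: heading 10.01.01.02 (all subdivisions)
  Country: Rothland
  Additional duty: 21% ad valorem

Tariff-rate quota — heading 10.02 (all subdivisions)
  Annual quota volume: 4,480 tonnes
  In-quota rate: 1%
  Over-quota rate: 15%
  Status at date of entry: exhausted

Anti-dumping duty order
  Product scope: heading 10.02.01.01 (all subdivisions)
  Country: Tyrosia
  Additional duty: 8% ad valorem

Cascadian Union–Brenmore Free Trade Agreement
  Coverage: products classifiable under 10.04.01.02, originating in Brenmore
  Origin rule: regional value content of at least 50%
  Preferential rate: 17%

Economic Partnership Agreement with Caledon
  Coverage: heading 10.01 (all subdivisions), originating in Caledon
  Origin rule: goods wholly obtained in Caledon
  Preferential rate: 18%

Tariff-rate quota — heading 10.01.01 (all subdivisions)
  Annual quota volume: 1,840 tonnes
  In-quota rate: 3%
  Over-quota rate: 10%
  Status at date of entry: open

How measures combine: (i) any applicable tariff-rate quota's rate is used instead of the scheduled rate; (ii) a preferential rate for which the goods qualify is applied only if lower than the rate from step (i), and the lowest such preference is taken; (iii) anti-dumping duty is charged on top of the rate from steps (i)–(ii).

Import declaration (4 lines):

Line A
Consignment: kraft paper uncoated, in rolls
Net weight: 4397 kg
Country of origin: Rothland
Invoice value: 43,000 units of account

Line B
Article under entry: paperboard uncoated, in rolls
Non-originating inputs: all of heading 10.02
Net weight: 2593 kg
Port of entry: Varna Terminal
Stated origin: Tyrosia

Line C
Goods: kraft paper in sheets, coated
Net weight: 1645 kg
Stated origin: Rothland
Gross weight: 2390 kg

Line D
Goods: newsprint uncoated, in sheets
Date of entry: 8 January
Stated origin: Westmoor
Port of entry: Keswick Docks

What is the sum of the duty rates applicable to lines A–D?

Line A: kraft paper → 10.04; uncoated → 10.04.02; in rolls → 10.04.02.02. Scheduled 25%. No special measure applies. → 25%.
Line B: paperboard → 10.01; uncoated → 10.01.01; in rolls → 10.01.01.02. Scheduled 36%. quota on 10.01.01 open → in-quota 3%; Tyrosia agreement on 10.01: CTH met → 14% available; preference 14% not lower than 3% → no reduction; anti-dumping (Tyrosia, 10.01): +34%; total 3% + 34% = 37%. → 37%.
Line C: kraft paper → 10.04; coated → 10.04.01; in sheets → 10.04.01.01. Scheduled 28%. No special measure applies. → 28%.
Line D: newsprint → 10.02; uncoated → 10.02.02; in sheets → 10.02.02.02. Scheduled 16%. quota on 10.02 exhausted → over-quota 15%. → 15%.
Sum: 25% + 37% + 28% + 15% = 105%.

105%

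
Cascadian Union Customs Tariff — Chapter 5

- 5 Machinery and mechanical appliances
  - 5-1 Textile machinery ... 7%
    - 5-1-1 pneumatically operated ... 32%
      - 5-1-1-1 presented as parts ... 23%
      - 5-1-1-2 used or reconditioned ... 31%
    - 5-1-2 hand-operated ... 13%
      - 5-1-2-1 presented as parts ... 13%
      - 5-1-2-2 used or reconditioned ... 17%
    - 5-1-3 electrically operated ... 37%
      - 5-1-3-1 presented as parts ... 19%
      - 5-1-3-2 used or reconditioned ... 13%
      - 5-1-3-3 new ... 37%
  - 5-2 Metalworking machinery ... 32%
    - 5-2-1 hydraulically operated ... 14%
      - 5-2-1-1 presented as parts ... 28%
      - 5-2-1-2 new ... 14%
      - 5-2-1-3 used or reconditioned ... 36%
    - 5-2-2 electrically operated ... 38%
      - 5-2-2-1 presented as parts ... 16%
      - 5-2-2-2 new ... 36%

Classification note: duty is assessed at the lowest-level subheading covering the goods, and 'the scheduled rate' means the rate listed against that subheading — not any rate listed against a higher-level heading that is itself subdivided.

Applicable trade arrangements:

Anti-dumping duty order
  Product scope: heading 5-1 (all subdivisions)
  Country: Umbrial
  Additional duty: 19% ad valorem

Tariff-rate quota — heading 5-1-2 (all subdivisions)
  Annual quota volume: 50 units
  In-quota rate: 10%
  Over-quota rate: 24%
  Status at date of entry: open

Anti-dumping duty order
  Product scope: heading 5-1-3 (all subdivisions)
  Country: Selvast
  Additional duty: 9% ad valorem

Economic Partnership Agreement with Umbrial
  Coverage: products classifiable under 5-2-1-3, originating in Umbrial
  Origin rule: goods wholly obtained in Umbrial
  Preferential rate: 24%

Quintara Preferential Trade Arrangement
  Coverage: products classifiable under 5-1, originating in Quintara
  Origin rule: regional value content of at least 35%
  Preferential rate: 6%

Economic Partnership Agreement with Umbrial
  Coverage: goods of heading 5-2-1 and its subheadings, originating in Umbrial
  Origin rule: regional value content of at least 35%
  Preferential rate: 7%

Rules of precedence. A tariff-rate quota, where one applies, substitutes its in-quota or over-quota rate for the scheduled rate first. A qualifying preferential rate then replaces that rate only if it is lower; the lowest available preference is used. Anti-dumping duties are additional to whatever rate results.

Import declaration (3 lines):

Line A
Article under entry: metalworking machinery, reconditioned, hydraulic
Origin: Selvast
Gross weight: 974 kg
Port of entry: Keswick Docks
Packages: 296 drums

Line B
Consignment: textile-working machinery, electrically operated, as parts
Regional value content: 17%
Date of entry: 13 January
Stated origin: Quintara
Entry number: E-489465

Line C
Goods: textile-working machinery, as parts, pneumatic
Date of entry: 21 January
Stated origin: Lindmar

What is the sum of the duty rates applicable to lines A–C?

78%

Line A: metalworking → 5-2; hydraulic → 5-2-1; reconditioned → 5-2-1-3. Scheduled 36%. No special measure applies. → 36%.
Line B: textile-working → 5-1; electrically operated → 5-1-3; as parts → 5-1-3-1. Scheduled 19%. Quintara agreement on 5-1: RVC < 35%. → 19%.
Line C: textile-working → 5-1; pneumatic → 5-1-1; as parts → 5-1-1-1. Scheduled 23%. No special measure applies. → 23%.
Sum: 36% + 19% + 23% = 78%.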